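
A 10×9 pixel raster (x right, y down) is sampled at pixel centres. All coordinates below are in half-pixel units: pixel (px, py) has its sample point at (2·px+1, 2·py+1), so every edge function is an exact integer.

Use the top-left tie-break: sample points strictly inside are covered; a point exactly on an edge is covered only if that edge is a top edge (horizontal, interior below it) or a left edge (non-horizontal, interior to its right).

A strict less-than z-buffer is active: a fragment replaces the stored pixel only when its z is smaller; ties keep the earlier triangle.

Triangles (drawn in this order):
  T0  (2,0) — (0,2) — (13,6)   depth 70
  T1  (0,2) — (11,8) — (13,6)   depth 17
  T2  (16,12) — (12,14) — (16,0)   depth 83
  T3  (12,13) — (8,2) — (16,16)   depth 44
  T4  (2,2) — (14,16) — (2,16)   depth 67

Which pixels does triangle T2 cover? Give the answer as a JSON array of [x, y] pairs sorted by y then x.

T0:
  2·area = 34  (B↔C swapped to make it positive)
  edge (2, 0)→(13, 6): d=(11,6) right/bottom  bias=-1
  edge (13, 6)→(0, 2): d=(-13,-4) top-left  bias=+0
  edge (0, 2)→(2, 0): d=(2,-2) top-left  bias=+0
    (0,0)@(1, 1): e=[17,17,0] → █  [on edge]
    (1,0)@(3, 1): e=[5,25,4] → █
    (2,0)@(5, 1): e=[-7,33,8] → ·
    (0,1)@(1, 3): e=[39,-9,4] → ·
    (1,1)@(3, 3): e=[27,-1,8] → ·
    (2,1)@(5, 3): e=[15,7,12] → █
    (3,1)@(7, 3): e=[3,15,16] → █
    (4,1)@(9, 3): e=[-9,23,20] → ·
    (2,2)@(5, 5): e=[37,-19,16] → ·
    (3,2)@(7, 5): e=[25,-11,20] → ·
    (5,2)@(11, 5): e=[1,5,28] → █
    (6,2)@(13, 5): e=[-11,13,32] → ·
  covered (5 px):
    █ █ · · · · · · · ·
    · · █ █ · · · · · ·
    · · · · · █ · · · ·
    · · · · · · · · · ·
    · · · · · · · · · ·
    · · · · · · · · · ·
    · · · · · · · · · ·
    · · · · · · · · · ·
    · · · · · · · · · ·
T1:
  2·area = 34  (B↔C swapped to make it positive)
  edge (0, 2)→(13, 6): d=(13,4) right/bottom  bias=-1
  edge (13, 6)→(11, 8): d=(-2,2) right/bottom  bias=-1
  edge (11, 8)→(0, 2): d=(-11,-6) top-left  bias=+0
    (1,1)@(3, 3): e=[1,26,7] → █
    (2,1)@(5, 3): e=[-7,22,19] → ·
    (1,2)@(3, 5): e=[27,22,-15] → ·
    (3,2)@(7, 5): e=[11,14,9] → █
    (4,2)@(9, 5): e=[3,10,21] → █
    (5,2)@(11, 5): e=[-5,6,33] → ·
    (3,3)@(7, 7): e=[37,10,-13] → ·
    (4,3)@(9, 7): e=[29,6,-1] → ·
    (5,3)@(11, 7): e=[21,2,11] → █
    (6,3)@(13, 7): e=[13,-2,23] → ·
    (5,4)@(11, 9): e=[47,-2,-11] → ·
  covered (4 px):
    · · · · · · · · · ·
    · █ · · · · · · · ·
    · · · █ █ · · · · ·
    · · · · · █ · · · ·
    · · · · · · · · · ·
    · · · · · · · · · ·
    · · · · · · · · · ·
    · · · · · · · · · ·
    · · · · · · · · · ·
T2:
  2·area = 48
  edge (16, 12)→(12, 14): d=(-4,2) right/bottom  bias=-1
  edge (12, 14)→(16, 0): d=(4,-14) top-left  bias=+0
  edge (16, 0)→(16, 12): d=(0,12) right/bottom  bias=-1
    (7,2)@(15, 5): e=[30,6,12] → █
    (8,2)@(17, 5): e=[26,34,-12] → ·
    (7,3)@(15, 7): e=[22,14,12] → █
    (8,3)@(17, 7): e=[18,42,-12] → ·
    (7,4)@(15, 9): e=[14,22,12] → █
    (8,4)@(17, 9): e=[10,50,-12] → ·
    (6,5)@(13, 11): e=[10,2,36] → █
    (8,5)@(17, 11): e=[2,58,-12] → ·
    (6,6)@(13, 13): e=[2,10,36] → █
    (7,6)@(15, 13): e=[-2,38,12] → ·
    (6,7)@(13, 15): e=[-6,18,36] → ·
  covered (6 px):
    · · · · · · · · · ·
    · · · · · · · · · ·
    · · · · · · · █ · ·
    · · · · · · · █ · ·
    · · · · · · · █ · ·
    · · · · · · █ █ · ·
    · · · · · · █ · · ·
    · · · · · · · · · ·
    · · · · · · · · · ·
T3:
  2·area = 32
  edge (12, 13)→(8, 2): d=(-4,-11) top-left  bias=+0
  edge (8, 2)→(16, 16): d=(8,14) right/bottom  bias=-1
  edge (16, 16)→(12, 13): d=(-4,-3) top-left  bias=+0
    (5,4)@(11, 9): e=[5,14,13] → █
    (6,4)@(13, 9): e=[27,-14,19] → ·
    (5,5)@(11, 11): e=[-3,30,5] → ·
    (6,5)@(13, 11): e=[19,2,11] → █
    (7,5)@(15, 11): e=[41,-26,17] → ·
    (6,6)@(13, 13): e=[11,18,3] → █
    (7,6)@(15, 13): e=[33,-10,9] → ·
    (6,7)@(13, 15): e=[3,34,-5] → ·
    (7,7)@(15, 15): e=[25,6,1] → █
    (8,7)@(17, 15): e=[47,-22,7] → ·
    (7,8)@(15, 17): e=[17,22,-7] → ·
  covered (4 px):
    · · · · · · · · · ·
    · · · · · · · · · ·
    · · · · · · · · · ·
    · · · · · · · · · ·
    · · · · · █ · · · ·
    · · · · · · █ · · ·
    · · · · · · █ · · ·
    · · · · · · · █ · ·
    · · · · · · · · · ·
T4:
  2·area = 168
  edge (2, 2)→(14, 16): d=(12,14) right/bottom  bias=-1
  edge (14, 16)→(2, 16): d=(-12,0) right/bottom  bias=-1
  edge (2, 16)→(2, 2): d=(0,-14) top-left  bias=+0
    (1,2)@(3, 5): e=[22,132,14] → █
    (2,2)@(5, 5): e=[-6,132,42] → ·
    (1,3)@(3, 7): e=[46,108,14] → █
    (2,3)@(5, 7): e=[18,108,42] → █
    (3,3)@(7, 7): e=[-10,108,70] → ·
    (1,4)@(3, 9): e=[70,84,14] → █
    (3,4)@(7, 9): e=[14,84,70] → █
    (4,4)@(9, 9): e=[-14,84,98] → ·
    (1,5)@(3, 11): e=[94,60,14] → █
    (4,5)@(9, 11): e=[10,60,98] → █
    (5,5)@(11, 11): e=[-18,60,126] → ·
    (1,6)@(3, 13): e=[118,36,14] → █
  covered (21 px):
    · · · · · · · · · ·
    · · · · · · · · · ·
    · █ · · · · · · · ·
    · █ █ · · · · · · ·
    · █ █ █ · · · · · ·
    · █ █ █ █ · · · · ·
    · █ █ █ █ █ · · · ·
    · █ █ █ █ █ █ · · ·
    · · · · · · · · · ·

Result: [[7,2],[7,3],[7,4],[6,5],[7,5],[6,6]]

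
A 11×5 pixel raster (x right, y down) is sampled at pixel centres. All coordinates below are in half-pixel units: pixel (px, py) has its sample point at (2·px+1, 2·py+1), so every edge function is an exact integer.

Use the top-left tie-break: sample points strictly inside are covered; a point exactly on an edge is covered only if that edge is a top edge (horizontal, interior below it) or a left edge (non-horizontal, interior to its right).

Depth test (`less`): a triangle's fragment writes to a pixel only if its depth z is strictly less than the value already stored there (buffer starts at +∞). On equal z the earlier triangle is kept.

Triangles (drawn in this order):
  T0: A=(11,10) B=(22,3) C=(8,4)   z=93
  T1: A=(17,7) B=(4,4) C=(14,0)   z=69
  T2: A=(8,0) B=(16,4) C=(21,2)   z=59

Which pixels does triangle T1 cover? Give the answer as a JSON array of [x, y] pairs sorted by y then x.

T0:
  2·area = 87  (B↔C swapped to make it positive)
  edge (11, 10)→(8, 4): d=(-3,-6) top-left  bias=+0
  edge (8, 4)→(22, 3): d=(14,-1) top-left  bias=+0
  edge (22, 3)→(11, 10): d=(-11,7) right/bottom  bias=-1
    (4,2)@(9, 5): e=[3,15,69] → X
    (5,2)@(11, 5): e=[15,17,55] → X
    (6,2)@(13, 5): e=[27,19,41] → X
    (7,2)@(15, 5): e=[39,21,27] → X
    (8,2)@(17, 5): e=[51,23,13] → X
    (9,2)@(19, 5): e=[63,25,-1] → .
    (4,3)@(9, 7): e=[-3,43,47] → .
    (5,3)@(11, 7): e=[9,45,33] → X
    (8,3)@(17, 7): e=[45,51,-9] → .
    (5,4)@(11, 9): e=[3,73,11] → X
    (6,4)@(13, 9): e=[15,75,-3] → .
    (7,4)@(15, 9): e=[27,77,-17] → .
  covered (9 px):
    . . . . . . . . . . .
    . . . . . . . . . . .
    . . . . X X X X X . .
    . . . . . X X X . . .
    . . . . . X . . . . .
T1:
  2·area = 82
  edge (17, 7)→(4, 4): d=(-13,-3) top-left  bias=+0
  edge (4, 4)→(14, 0): d=(10,-4) top-left  bias=+0
  edge (14, 0)→(17, 7): d=(3,7) right/bottom  bias=-1
    (6,0)@(13, 1): e=[66,6,10] → X
    (7,0)@(15, 1): e=[72,14,-4] → .
    (3,1)@(7, 3): e=[22,2,58] → X
    (4,1)@(9, 3): e=[28,10,44] → X
    (5,1)@(11, 3): e=[34,18,30] → X
    (7,1)@(15, 3): e=[46,34,2] → X
    (8,1)@(17, 3): e=[52,42,-12] → .
    (3,2)@(7, 5): e=[-4,22,64] → .
    (4,2)@(9, 5): e=[2,30,50] → X
    (8,2)@(17, 5): e=[26,62,-6] → .
    (4,3)@(9, 7): e=[-24,50,56] → .
    (5,3)@(11, 7): e=[-18,58,42] → .
    (8,3)@(17, 7): e=[0,82,0] → .  [on edge]
  covered (10 px):
    . . . . . . X . . . .
    . . . X X X X X . . .
    . . . . X X X X . . .
    . . . . . . . . . . .
    . . . . . . . . . . .
T2:
  2·area = 36  (B↔C swapped to make it positive)
  edge (8, 0)→(21, 2): d=(13,2) right/bottom  bias=-1
  edge (21, 2)→(16, 4): d=(-5,2) right/bottom  bias=-1
  edge (16, 4)→(8, 0): d=(-8,-4) top-left  bias=+0
    (5,0)@(11, 1): e=[7,25,4] → X
    (6,0)@(13, 1): e=[3,21,12] → X
    (7,0)@(15, 1): e=[-1,17,20] → .
    (5,1)@(11, 3): e=[33,15,-12] → .
    (6,1)@(13, 3): e=[29,11,-4] → .
    (7,1)@(15, 3): e=[25,7,4] → X
    (8,1)@(17, 3): e=[21,3,12] → X
    (9,1)@(19, 3): e=[17,-1,20] → .
    (7,2)@(15, 5): e=[51,-3,-12] → .
    (8,2)@(17, 5): e=[47,-7,-4] → .
  covered (4 px):
    . . . . . X X . . . .
    . . . . . . . X X . .
    . . . . . . . . . . .
    . . . . . . . . . . .
    . . . . . . . . . . .

Answer: [[6,0],[3,1],[4,1],[5,1],[6,1],[7,1],[4,2],[5,2],[6,2],[7,2]]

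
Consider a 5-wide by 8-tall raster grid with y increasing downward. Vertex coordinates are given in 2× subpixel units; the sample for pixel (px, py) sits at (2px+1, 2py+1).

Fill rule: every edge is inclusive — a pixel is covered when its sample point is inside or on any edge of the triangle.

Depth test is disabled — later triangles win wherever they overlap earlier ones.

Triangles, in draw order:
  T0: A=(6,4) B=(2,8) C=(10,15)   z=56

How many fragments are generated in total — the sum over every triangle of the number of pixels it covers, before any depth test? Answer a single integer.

T0:
  2·area = 60  (B↔C swapped to make it positive)
  edge (6, 4)→(10, 15): d=(4,11) inclusive
  edge (10, 15)→(2, 8): d=(-8,-7) inclusive
  edge (2, 8)→(6, 4): d=(4,-4) inclusive
    (4,0)@(9, 1): e=[-45,105,0] → ·  [on edge]
    (3,1)@(7, 3): e=[-15,75,0] → ·  [on edge]
    (2,2)@(5, 5): e=[15,45,0] → #  [on edge]
    (3,2)@(7, 5): e=[-7,59,8] → ·
    (1,3)@(3, 7): e=[45,15,0] → #  [on edge]
    (3,3)@(7, 7): e=[1,43,16] → #
    (4,3)@(9, 7): e=[-21,57,24] → ·
    (0,4)@(1, 9): e=[75,-15,0] → ·  [on edge]
    (1,4)@(3, 9): e=[53,-1,8] → ·
    (2,4)@(5, 9): e=[31,13,16] → #
    (4,4)@(9, 9): e=[-13,41,32] → ·
    (2,5)@(5, 11): e=[39,-3,24] → ·
  covered (8 px):
    · · · · ·
    · · · · ·
    · · # · ·
    · # # # ·
    · · # # ·
    · · · # ·
    · · · · #
    · · · · ·

Answer: 8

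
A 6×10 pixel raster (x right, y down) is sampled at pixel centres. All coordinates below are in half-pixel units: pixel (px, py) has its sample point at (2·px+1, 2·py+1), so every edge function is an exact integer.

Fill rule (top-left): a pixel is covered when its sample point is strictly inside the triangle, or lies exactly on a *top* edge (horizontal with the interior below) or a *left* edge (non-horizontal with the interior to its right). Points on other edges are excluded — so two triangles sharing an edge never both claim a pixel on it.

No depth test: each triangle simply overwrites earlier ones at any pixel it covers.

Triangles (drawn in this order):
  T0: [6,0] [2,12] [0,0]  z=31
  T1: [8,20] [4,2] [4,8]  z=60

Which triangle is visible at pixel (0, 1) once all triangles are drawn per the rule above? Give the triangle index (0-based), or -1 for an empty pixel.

T0:
  2·area = 72
  edge (6, 0)→(2, 12): d=(-4,12) right/bottom  bias=-1
  edge (2, 12)→(0, 0): d=(-2,-12) top-left  bias=+0
  edge (0, 0)→(6, 0): d=(6,0) top-left  bias=+0
    (0,0)@(1, 1): e=[56,10,6] → #
    (1,0)@(3, 1): e=[32,34,6] → #
    (2,0)@(5, 1): e=[8,58,6] → #
    (3,0)@(7, 1): e=[-16,82,6] → ·
    (0,1)@(1, 3): e=[48,6,18] → #
    (2,1)@(5, 3): e=[0,54,18] → ·  [on edge]
    (0,2)@(1, 5): e=[40,2,30] → #
    (2,2)@(5, 5): e=[-8,50,30] → ·
    (0,3)@(1, 7): e=[32,-2,42] → ·
    (1,3)@(3, 7): e=[8,22,42] → #
    (2,3)@(5, 7): e=[-16,46,42] → ·
    (1,4)@(3, 9): e=[0,18,54] → ·  [on edge]
    (0,7)@(1, 15): e=[0,-18,90] → ·  [on edge]
  covered (8 px):
    # # # · · ·
    # # · · · ·
    # # · · · ·
    · # · · · ·
    · · · · · ·
    · · · · · ·
    · · · · · ·
    · · · · · ·
    · · · · · ·
    · · · · · ·
T1:
  2·area = 24  (B↔C swapped to make it positive)
  edge (8, 20)→(4, 8): d=(-4,-12) top-left  bias=+0
  edge (4, 8)→(4, 2): d=(0,-6) top-left  bias=+0
  edge (4, 2)→(8, 20): d=(4,18) right/bottom  bias=-1
    (1,2)@(3, 5): e=[0,-6,30] → ·  [on edge]
    (2,3)@(5, 7): e=[16,6,2] → #
    (3,3)@(7, 7): e=[40,18,-34] → ·
    (2,4)@(5, 9): e=[8,6,10] → #
    (3,4)@(7, 9): e=[32,18,-26] → ·
    (2,5)@(5, 11): e=[0,6,18] → #  [on edge]
    (3,5)@(7, 11): e=[24,18,-18] → ·
    (2,6)@(5, 13): e=[-8,6,26] → ·
    (3,8)@(7, 17): e=[0,18,6] → #  [on edge]
    (4,8)@(9, 17): e=[24,30,-30] → ·
    (3,9)@(7, 19): e=[-8,18,14] → ·
  covered (4 px):
    · · · · · ·
    · · · · · ·
    · · · · · ·
    · · # · · ·
    · · # · · ·
    · · # · · ·
    · · · · · ·
    · · · · · ·
    · · · # · ·
    · · · · · ·

Z-buffer (winner per pixel, '.' = empty):
  0 0 0 . . .
  0 0 . . . .
  0 0 . . . .
  . 0 1 . . .
  . . 1 . . .
  . . 1 . . .
  . . . . . .
  . . . . . .
  . . . 1 . .
  . . . . . .

Result: 0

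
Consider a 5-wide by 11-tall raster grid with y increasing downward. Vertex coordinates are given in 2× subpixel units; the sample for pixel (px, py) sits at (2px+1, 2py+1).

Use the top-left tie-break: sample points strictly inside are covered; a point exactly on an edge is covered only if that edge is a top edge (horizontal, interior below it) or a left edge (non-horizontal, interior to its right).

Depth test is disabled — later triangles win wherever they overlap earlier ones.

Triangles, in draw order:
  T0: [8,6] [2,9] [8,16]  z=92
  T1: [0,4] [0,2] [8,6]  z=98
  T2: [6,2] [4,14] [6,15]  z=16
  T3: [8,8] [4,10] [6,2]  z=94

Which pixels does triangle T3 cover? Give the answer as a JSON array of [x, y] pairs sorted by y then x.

T0:
  2·area = 60  (B↔C swapped to make it positive)
  edge (8, 6)→(8, 16): d=(0,10) right/bottom  bias=-1
  edge (8, 16)→(2, 9): d=(-6,-7) top-left  bias=+0
  edge (2, 9)→(8, 6): d=(6,-3) top-left  bias=+0
    (3,3)@(7, 7): e=[10,47,3] → █
    (4,3)@(9, 7): e=[-10,61,9] → ·
    (1,4)@(3, 9): e=[50,7,3] → █
    (2,4)@(5, 9): e=[30,21,9] → █
    (4,4)@(9, 9): e=[-10,49,21] → ·
    (1,5)@(3, 11): e=[50,-5,15] → ·
    (2,5)@(5, 11): e=[30,9,21] → █
    (4,5)@(9, 11): e=[-10,37,33] → ·
    (2,6)@(5, 13): e=[30,-3,33] → ·
    (3,6)@(7, 13): e=[10,11,39] → █
    (4,6)@(9, 13): e=[-10,25,45] → ·
    (3,7)@(7, 15): e=[10,-1,51] → ·
  covered (7 px):
    · · · · ·
    · · · · ·
    · · · · ·
    · · · █ ·
    · █ █ █ ·
    · · █ █ ·
    · · · █ ·
    · · · · ·
    · · · · ·
    · · · · ·
    · · · · ·
T1:
  2·area = 16
  edge (0, 4)→(0, 2): d=(0,-2) top-left  bias=+0
  edge (0, 2)→(8, 6): d=(8,4) right/bottom  bias=-1
  edge (8, 6)→(0, 4): d=(-8,-2) top-left  bias=+0
    (0,1)@(1, 3): e=[2,4,10] → █
    (1,1)@(3, 3): e=[6,-4,14] → ·
    (0,2)@(1, 5): e=[2,20,-6] → ·
    (2,2)@(5, 5): e=[10,4,2] → █
    (3,2)@(7, 5): e=[14,-4,6] → ·
    (2,3)@(5, 7): e=[10,20,-14] → ·
  covered (2 px):
    · · · · ·
    █ · · · ·
    · · █ · ·
    · · · · ·
    · · · · ·
    · · · · ·
    · · · · ·
    · · · · ·
    · · · · ·
    · · · · ·
    · · · · ·
T2:
  2·area = 26  (B↔C swapped to make it positive)
  edge (6, 2)→(6, 15): d=(0,13) right/bottom  bias=-1
  edge (6, 15)→(4, 14): d=(-2,-1) top-left  bias=+0
  edge (4, 14)→(6, 2): d=(2,-12) top-left  bias=+0
    (2,4)@(5, 9): e=[13,11,2] → █
    (3,4)@(7, 9): e=[-13,13,26] → ·
    (2,5)@(5, 11): e=[13,7,6] → █
    (3,5)@(7, 11): e=[-13,9,30] → ·
    (2,6)@(5, 13): e=[13,3,10] → █
    (3,6)@(7, 13): e=[-13,5,34] → ·
    (2,7)@(5, 15): e=[13,-1,14] → ·
  covered (3 px):
    · · · · ·
    · · · · ·
    · · · · ·
    · · · · ·
    · · █ · ·
    · · █ · ·
    · · █ · ·
    · · · · ·
    · · · · ·
    · · · · ·
    · · · · ·
T3:
  2·area = 28
  edge (8, 8)→(4, 10): d=(-4,2) right/bottom  bias=-1
  edge (4, 10)→(6, 2): d=(2,-8) top-left  bias=+0
  edge (6, 2)→(8, 8): d=(2,6) right/bottom  bias=-1
    (3,2)@(7, 5): e=[14,14,0] → ·  [on edge]
    (2,3)@(5, 7): e=[10,2,16] → █
    (3,3)@(7, 7): e=[6,18,4] → █
    (4,3)@(9, 7): e=[2,34,-8] → ·
    (2,4)@(5, 9): e=[2,6,20] → █
    (3,4)@(7, 9): e=[-2,22,8] → ·
    (2,5)@(5, 11): e=[-6,10,24] → ·
    (4,5)@(9, 11): e=[-14,42,0] → ·  [on edge]
  covered (3 px):
    · · · · ·
    · · · · ·
    · · · · ·
    · · █ █ ·
    · · █ · ·
    · · · · ·
    · · · · ·
    · · · · ·
    · · · · ·
    · · · · ·
    · · · · ·

Result: [[2,3],[3,3],[2,4]]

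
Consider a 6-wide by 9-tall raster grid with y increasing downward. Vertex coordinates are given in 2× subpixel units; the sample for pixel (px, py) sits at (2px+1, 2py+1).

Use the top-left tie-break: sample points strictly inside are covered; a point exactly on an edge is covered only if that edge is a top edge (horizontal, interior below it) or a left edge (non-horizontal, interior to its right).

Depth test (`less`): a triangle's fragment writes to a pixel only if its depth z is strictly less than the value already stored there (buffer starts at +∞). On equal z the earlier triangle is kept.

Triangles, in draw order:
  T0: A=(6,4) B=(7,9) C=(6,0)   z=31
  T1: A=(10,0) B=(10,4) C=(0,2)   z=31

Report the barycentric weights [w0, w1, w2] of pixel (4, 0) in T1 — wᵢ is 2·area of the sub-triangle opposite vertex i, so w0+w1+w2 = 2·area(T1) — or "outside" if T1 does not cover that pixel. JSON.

T0:
  2·area = 4  (B↔C swapped to make it positive)
  edge (6, 4)→(6, 0): d=(0,-4) top-left  bias=+0
  edge (6, 0)→(7, 9): d=(1,9) right/bottom  bias=-1
  edge (7, 9)→(6, 4): d=(-1,-5) top-left  bias=+0
    (3,4)@(7, 9): e=[4,0,0] → .  [on edge]
  covered (0 px):
    . . . . . .
    . . . . . .
    . . . . . .
    . . . . . .
    . . . . . .
    . . . . . .
    . . . . . .
    . . . . . .
    . . . . . .
T1:
  2·area = 40
  edge (10, 0)→(10, 4): d=(0,4) right/bottom  bias=-1
  edge (10, 4)→(0, 2): d=(-10,-2) top-left  bias=+0
  edge (0, 2)→(10, 0): d=(10,-2) top-left  bias=+0
    (2,0)@(5, 1): e=[20,20,0] → X  [on edge]
    (3,0)@(7, 1): e=[12,24,4] → X
    (4,0)@(9, 1): e=[4,28,8] → X
    (5,0)@(11, 1): e=[-4,32,12] → .
    (2,1)@(5, 3): e=[20,0,20] → X  [on edge]
    (5,1)@(11, 3): e=[-4,12,32] → .
    (2,2)@(5, 5): e=[20,-20,40] → .
    (3,2)@(7, 5): e=[12,-16,44] → .
    (4,2)@(9, 5): e=[4,-12,48] → .
  covered (6 px):
    . . X X X .
    . . X X X .
    . . . . . .
    . . . . . .
    . . . . . .
    . . . . . .
    . . . . . .
    . . . . . .
    . . . . . .

Result: [28,8,4]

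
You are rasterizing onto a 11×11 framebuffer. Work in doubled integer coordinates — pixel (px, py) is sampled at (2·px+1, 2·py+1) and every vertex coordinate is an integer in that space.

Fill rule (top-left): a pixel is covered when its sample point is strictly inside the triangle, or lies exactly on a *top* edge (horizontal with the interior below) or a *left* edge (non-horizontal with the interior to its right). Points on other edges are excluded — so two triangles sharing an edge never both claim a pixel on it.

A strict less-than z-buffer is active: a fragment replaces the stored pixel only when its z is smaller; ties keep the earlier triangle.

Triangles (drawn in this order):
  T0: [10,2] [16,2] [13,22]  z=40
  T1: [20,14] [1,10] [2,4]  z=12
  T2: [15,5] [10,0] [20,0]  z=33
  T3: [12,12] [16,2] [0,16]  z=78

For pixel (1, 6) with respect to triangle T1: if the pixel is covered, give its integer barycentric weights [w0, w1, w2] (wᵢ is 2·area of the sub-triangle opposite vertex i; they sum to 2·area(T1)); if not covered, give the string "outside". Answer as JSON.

T0:
  2·area = 120
  edge (10, 2)→(16, 2): d=(6,0) top-left  bias=+0
  edge (16, 2)→(13, 22): d=(-3,20) right/bottom  bias=-1
  edge (13, 22)→(10, 2): d=(-3,-20) top-left  bias=+0
    (5,1)@(11, 3): e=[6,97,17] → █
    (6,1)@(13, 3): e=[6,57,57] → █
    (7,1)@(15, 3): e=[6,17,97] → █
    (8,1)@(17, 3): e=[6,-23,137] → ·
    (5,2)@(11, 5): e=[18,91,11] → █
    (8,2)@(17, 5): e=[18,-29,131] → ·
    (5,3)@(11, 7): e=[30,85,5] → █
    (8,3)@(17, 7): e=[30,-35,125] → ·
    (5,4)@(11, 9): e=[42,79,-1] → ·
    (6,4)@(13, 9): e=[42,39,39] → █
    (7,4)@(15, 9): e=[42,-1,79] → ·
    (6,5)@(13, 11): e=[54,33,33] → █
  covered (16 px):
    · · · · · · · · · · ·
    · · · · · █ █ █ · · ·
    · · · · · █ █ █ · · ·
    · · · · · █ █ █ · · ·
    · · · · · · █ · · · ·
    · · · · · · █ · · · ·
    · · · · · · █ · · · ·
    · · · · · · █ · · · ·
    · · · · · · █ · · · ·
    · · · · · · █ · · · ·
    · · · · · · █ · · · ·
T1:
  2·area = 118
  edge (20, 14)→(1, 10): d=(-19,-4) top-left  bias=+0
  edge (1, 10)→(2, 4): d=(1,-6) top-left  bias=+0
  edge (2, 4)→(20, 14): d=(18,10) right/bottom  bias=-1
    (1,2)@(3, 5): e=[103,7,8] → █
    (2,2)@(5, 5): e=[111,19,-12] → ·
    (1,3)@(3, 7): e=[65,9,44] → █
    (2,3)@(5, 7): e=[73,21,24] → █
    (3,3)@(7, 7): e=[81,33,4] → █
    (4,3)@(9, 7): e=[89,45,-16] → ·
    (1,4)@(3, 9): e=[27,11,80] → █
    (4,4)@(9, 9): e=[51,47,20] → █
    (5,4)@(11, 9): e=[59,59,0] → ·  [on edge]
    (1,5)@(3, 11): e=[-11,13,116] → ·
    (2,5)@(5, 11): e=[-3,25,96] → ·
    (3,5)@(7, 11): e=[5,37,76] → █
  covered (13 px):
    · · · · · · · · · · ·
    · · · · · · · · · · ·
    · █ · · · · · · · · ·
    · █ █ █ · · · · · · ·
    · █ █ █ █ · · · · · ·
    · · · █ █ █ █ · · · ·
    · · · · · · · · █ · ·
    · · · · · · · · · · ·
    · · · · · · · · · · ·
    · · · · · · · · · · ·
    · · · · · · · · · · ·
T2:
  2·area = 50
  edge (15, 5)→(10, 0): d=(-5,-5) top-left  bias=+0
  edge (10, 0)→(20, 0): d=(10,0) top-left  bias=+0
  edge (20, 0)→(15, 5): d=(-5,5) right/bottom  bias=-1
    (5,0)@(11, 1): e=[0,10,40] → █  [on edge]
    (6,0)@(13, 1): e=[10,10,30] → █
    (7,0)@(15, 1): e=[20,10,20] → █
    (8,0)@(17, 1): e=[30,10,10] → █
    (9,0)@(19, 1): e=[40,10,0] → ·  [on edge]
    (5,1)@(11, 3): e=[-10,30,30] → ·
    (6,1)@(13, 3): e=[0,30,20] → █  [on edge]
    (8,1)@(17, 3): e=[20,30,0] → ·  [on edge]
    (6,2)@(13, 5): e=[-10,50,10] → ·
    (7,2)@(15, 5): e=[0,50,0] → ·  [on edge]
    (6,3)@(13, 7): e=[-20,70,0] → ·  [on edge]
    (8,3)@(17, 7): e=[0,70,-20] → ·  [on edge]
    (5,4)@(11, 9): e=[-40,90,0] → ·  [on edge]
    (9,4)@(19, 9): e=[0,90,-40] → ·  [on edge]
    (4,5)@(9, 11): e=[-60,110,0] → ·  [on edge]
    (10,5)@(21, 11): e=[0,110,-60] → ·  [on edge]
    (3,6)@(7, 13): e=[-80,130,0] → ·  [on edge]
    (2,7)@(5, 15): e=[-100,150,0] → ·  [on edge]
    (1,8)@(3, 17): e=[-120,170,0] → ·  [on edge]
    (0,9)@(1, 19): e=[-140,190,0] → ·  [on edge]
  covered (6 px):
    · · · · · █ █ █ █ · ·
    · · · · · · █ █ · · ·
    · · · · · · · · · · ·
    · · · · · · · · · · ·
    · · · · · · · · · · ·
    · · · · · · · · · · ·
    · · · · · · · · · · ·
    · · · · · · · · · · ·
    · · · · · · · · · · ·
    · · · · · · · · · · ·
    · · · · · · · · · · ·
T3:
  2·area = 104  (B↔C swapped to make it positive)
  edge (12, 12)→(0, 16): d=(-12,4) right/bottom  bias=-1
  edge (0, 16)→(16, 2): d=(16,-14) top-left  bias=+0
  edge (16, 2)→(12, 12): d=(-4,10) right/bottom  bias=-1
    (7,1)@(15, 3): e=[96,2,6] → █
    (8,1)@(17, 3): e=[88,30,-14] → ·
    (6,2)@(13, 5): e=[80,6,18] → █
    (7,2)@(15, 5): e=[72,34,-2] → ·
    (5,3)@(11, 7): e=[64,10,30] → █
    (7,3)@(15, 7): e=[48,66,-10] → ·
    (4,4)@(9, 9): e=[48,14,42] → █
    (7,4)@(15, 9): e=[24,98,-18] → ·
    (10,4)@(21, 9): e=[0,182,-78] → ·  [on edge]
    (3,5)@(7, 11): e=[32,18,54] → █
    (6,5)@(13, 11): e=[8,102,-6] → ·
    (7,5)@(15, 11): e=[0,130,-26] → ·  [on edge]
    (4,6)@(9, 13): e=[0,78,26] → ·  [on edge]
    (1,7)@(3, 15): e=[0,26,78] → ·  [on edge]
  covered (12 px):
    · · · · · · · · · · ·
    · · · · · · · █ · · ·
    · · · · · · █ · · · ·
    · · · · · █ █ · · · ·
    · · · · █ █ █ · · · ·
    · · · █ █ █ · · · · ·
    · · █ █ · · · · · · ·
    · · · · · · · · · · ·
    · · · · · · · · · · ·
    · · · · · · · · · · ·
    · · · · · · · · · · ·

Answer: "outside"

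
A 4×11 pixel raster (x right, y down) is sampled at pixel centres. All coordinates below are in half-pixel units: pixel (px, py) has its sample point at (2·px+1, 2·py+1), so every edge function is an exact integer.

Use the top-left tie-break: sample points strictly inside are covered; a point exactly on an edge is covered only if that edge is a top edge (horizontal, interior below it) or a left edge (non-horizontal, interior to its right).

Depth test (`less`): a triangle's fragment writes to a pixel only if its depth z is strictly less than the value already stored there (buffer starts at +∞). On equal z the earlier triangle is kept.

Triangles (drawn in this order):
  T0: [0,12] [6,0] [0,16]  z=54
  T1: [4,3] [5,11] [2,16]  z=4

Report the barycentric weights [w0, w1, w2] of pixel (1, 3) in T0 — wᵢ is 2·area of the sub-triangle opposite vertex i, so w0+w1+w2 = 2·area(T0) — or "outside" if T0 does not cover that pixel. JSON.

T0:
  2·area = 24
  edge (0, 12)→(6, 0): d=(6,-12) top-left  bias=+0
  edge (6, 0)→(0, 16): d=(-6,16) right/bottom  bias=-1
  edge (0, 16)→(0, 12): d=(0,-4) top-left  bias=+0
    (1,3)@(3, 7): e=[6,6,12] → #
    (2,3)@(5, 7): e=[30,-26,20] → ·
    (1,4)@(3, 9): e=[18,-6,12] → ·
    (0,5)@(1, 11): e=[6,14,4] → #
    (1,5)@(3, 11): e=[30,-18,12] → ·
    (0,6)@(1, 13): e=[18,2,4] → #
    (1,6)@(3, 13): e=[42,-30,12] → ·
    (0,7)@(1, 15): e=[30,-10,4] → ·
  covered (3 px):
    · · · ·
    · · · ·
    · · · ·
    · # · ·
    · · · ·
    # · · ·
    # · · ·
    · · · ·
    · · · ·
    · · · ·
    · · · ·
T1:
  2·area = 29
  edge (4, 3)→(5, 11): d=(1,8) right/bottom  bias=-1
  edge (5, 11)→(2, 16): d=(-3,5) right/bottom  bias=-1
  edge (2, 16)→(4, 3): d=(2,-13) top-left  bias=+0
    (1,5)@(3, 11): e=[16,10,3] → #
    (2,5)@(5, 11): e=[0,0,29] → ·  [on edge]
    (1,6)@(3, 13): e=[18,4,7] → #
    (2,6)@(5, 13): e=[2,-6,33] → ·
    (1,7)@(3, 15): e=[20,-2,11] → ·
  covered (2 px):
    · · · ·
    · · · ·
    · · · ·
    · · · ·
    · · · ·
    · # · ·
    · # · ·
    · · · ·
    · · · ·
    · · · ·
    · · · ·

Final: [6,12,6]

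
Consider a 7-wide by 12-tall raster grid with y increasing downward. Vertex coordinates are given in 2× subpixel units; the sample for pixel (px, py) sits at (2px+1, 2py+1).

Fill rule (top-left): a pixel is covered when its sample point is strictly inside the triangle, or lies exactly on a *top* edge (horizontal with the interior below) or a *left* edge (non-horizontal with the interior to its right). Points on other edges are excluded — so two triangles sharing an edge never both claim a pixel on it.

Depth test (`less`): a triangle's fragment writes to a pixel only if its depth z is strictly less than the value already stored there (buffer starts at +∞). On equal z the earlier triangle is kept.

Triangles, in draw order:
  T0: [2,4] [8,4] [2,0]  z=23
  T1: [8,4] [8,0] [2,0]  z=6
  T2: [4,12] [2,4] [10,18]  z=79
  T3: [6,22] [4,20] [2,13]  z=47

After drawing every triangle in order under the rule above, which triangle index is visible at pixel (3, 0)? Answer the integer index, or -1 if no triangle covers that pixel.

T0:
  2·area = 24  (B↔C swapped to make it positive)
  edge (2, 4)→(2, 0): d=(0,-4) top-left  bias=+0
  edge (2, 0)→(8, 4): d=(6,4) right/bottom  bias=-1
  edge (8, 4)→(2, 4): d=(-6,0) right/bottom  bias=-1
    (1,0)@(3, 1): e=[4,2,18] → X
    (2,0)@(5, 1): e=[12,-6,18] → .
    (1,1)@(3, 3): e=[4,14,6] → X
    (2,1)@(5, 3): e=[12,6,6] → X
    (3,1)@(7, 3): e=[20,-2,6] → .
    (1,2)@(3, 5): e=[4,26,-6] → .
    (2,2)@(5, 5): e=[12,18,-6] → .
  covered (3 px):
    . X . . . . .
    . X X . . . .
    . . . . . . .
    . . . . . . .
    . . . . . . .
    . . . . . . .
    . . . . . . .
    . . . . . . .
    . . . . . . .
    . . . . . . .
    . . . . . . .
    . . . . . . .
T1:
  2·area = 24  (B↔C swapped to make it positive)
  edge (8, 4)→(2, 0): d=(-6,-4) top-left  bias=+0
  edge (2, 0)→(8, 0): d=(6,0) top-left  bias=+0
  edge (8, 0)→(8, 4): d=(0,4) right/bottom  bias=-1
    (2,0)@(5, 1): e=[6,6,12] → X
    (3,0)@(7, 1): e=[14,6,4] → X
    (4,0)@(9, 1): e=[22,6,-4] → .
    (2,1)@(5, 3): e=[-6,18,12] → .
    (3,1)@(7, 3): e=[2,18,4] → X
    (4,1)@(9, 3): e=[10,18,-4] → .
    (3,2)@(7, 5): e=[-10,30,4] → .
  covered (3 px):
    . . X X . . .
    . . . X . . .
    . . . . . . .
    . . . . . . .
    . . . . . . .
    . . . . . . .
    . . . . . . .
    . . . . . . .
    . . . . . . .
    . . . . . . .
    . . . . . . .
    . . . . . . .
T2:
  2·area = 36
  edge (4, 12)→(2, 4): d=(-2,-8) top-left  bias=+0
  edge (2, 4)→(10, 18): d=(8,14) right/bottom  bias=-1
  edge (10, 18)→(4, 12): d=(-6,-6) top-left  bias=+0
    (1,3)@(3, 7): e=[2,10,24] → X
    (2,3)@(5, 7): e=[18,-18,36] → .
    (0,4)@(1, 9): e=[-18,54,0] → .  [on edge]
    (1,4)@(3, 9): e=[-2,26,12] → .
    (1,5)@(3, 11): e=[-6,42,0] → .  [on edge]
    (2,5)@(5, 11): e=[10,14,12] → X
    (3,5)@(7, 11): e=[26,-14,24] → .
    (2,6)@(5, 13): e=[6,30,0] → X  [on edge]
    (3,6)@(7, 13): e=[22,2,12] → X
    (4,6)@(9, 13): e=[38,-26,24] → .
    (2,7)@(5, 15): e=[2,46,-12] → .
    (3,7)@(7, 15): e=[18,18,0] → X  [on edge]
    (4,8)@(9, 17): e=[30,6,0] → X  [on edge]
    (5,9)@(11, 19): e=[42,-6,0] → .  [on edge]
    (6,10)@(13, 21): e=[54,-18,0] → .  [on edge]
  covered (6 px):
    . . . . . . .
    . . . . . . .
    . . . . . . .
    . X . . . . .
    . . . . . . .
    . . X . . . .
    . . X X . . .
    . . . X . . .
    . . . . X . .
    . . . . . . .
    . . . . . . .
    . . . . . . .
T3:
  2·area = 10
  edge (6, 22)→(4, 20): d=(-2,-2) top-left  bias=+0
  edge (4, 20)→(2, 13): d=(-2,-7) top-left  bias=+0
  edge (2, 13)→(6, 22): d=(4,9) right/bottom  bias=-1
    (0,8)@(1, 17): e=[0,-15,25] → .  [on edge]
    (1,9)@(3, 19): e=[0,-5,15] → .  [on edge]
    (2,10)@(5, 21): e=[0,5,5] → X  [on edge]
    (3,10)@(7, 21): e=[4,19,-13] → .
    (2,11)@(5, 23): e=[-4,1,13] → .
    (3,11)@(7, 23): e=[0,15,-5] → .  [on edge]
  covered (1 px):
    . . . . . . .
    . . . . . . .
    . . . . . . .
    . . . . . . .
    . . . . . . .
    . . . . . . .
    . . . . . . .
    . . . . . . .
    . . . . . . .
    . . . . . . .
    . . X . . . .
    . . . . . . .

Z-buffer (winner per pixel, '.' = empty):
  . 0 1 1 . . .
  . 0 0 1 . . .
  . . . . . . .
  . 2 . . . . .
  . . . . . . .
  . . 2 . . . .
  . . 2 2 . . .
  . . . 2 . . .
  . . . . 2 . .
  . . . . . . .
  . . 3 . . . .
  . . . . . . .

Answer: 1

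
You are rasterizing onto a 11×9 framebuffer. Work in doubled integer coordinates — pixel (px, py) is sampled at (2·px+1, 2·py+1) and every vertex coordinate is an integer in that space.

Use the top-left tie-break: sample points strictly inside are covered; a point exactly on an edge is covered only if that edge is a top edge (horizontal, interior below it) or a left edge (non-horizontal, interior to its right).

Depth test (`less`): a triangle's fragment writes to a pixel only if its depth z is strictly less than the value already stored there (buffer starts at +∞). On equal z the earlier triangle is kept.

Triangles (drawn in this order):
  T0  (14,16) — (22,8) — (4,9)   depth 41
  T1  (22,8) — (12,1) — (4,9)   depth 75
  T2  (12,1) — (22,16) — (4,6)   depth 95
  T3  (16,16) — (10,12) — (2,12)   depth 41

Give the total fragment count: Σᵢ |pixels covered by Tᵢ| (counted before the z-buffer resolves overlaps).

T0:
  2·area = 136  (B↔C swapped to make it positive)
  edge (14, 16)→(4, 9): d=(-10,-7) top-left  bias=+0
  edge (4, 9)→(22, 8): d=(18,-1) top-left  bias=+0
  edge (22, 8)→(14, 16): d=(-8,8) right/bottom  bias=-1
    (2,4)@(5, 9): e=[7,1,128] → #
    (3,4)@(7, 9): e=[21,3,112] → #
    (4,4)@(9, 9): e=[35,5,96] → #
    (5,4)@(11, 9): e=[49,7,80] → #
    (6,4)@(13, 9): e=[63,9,64] → #
    (7,4)@(15, 9): e=[77,11,48] → #
    (8,4)@(17, 9): e=[91,13,32] → #
    (9,4)@(19, 9): e=[105,15,16] → #
    (10,4)@(21, 9): e=[119,17,0] → ·  [on edge]
    (2,5)@(5, 11): e=[-13,37,112] → ·
    (3,5)@(7, 11): e=[1,39,96] → #
    (9,5)@(19, 11): e=[85,51,0] → ·  [on edge]
    (8,6)@(17, 13): e=[51,85,0] → ·  [on edge]
    (7,7)@(15, 15): e=[17,119,0] → ·  [on edge]
    (6,8)@(13, 17): e=[-17,153,0] → ·  [on edge]
  covered (18 px):
    · · · · · · · · · · ·
    · · · · · · · · · · ·
    · · · · · · · · · · ·
    · · · · · · · · · · ·
    · · # # # # # # # # ·
    · · · # # # # # # · ·
    · · · · · # # # · · ·
    · · · · · · # · · · ·
    · · · · · · · · · · ·
T1:
  2·area = 136  (B↔C swapped to make it positive)
  edge (22, 8)→(4, 9): d=(-18,1) right/bottom  bias=-1
  edge (4, 9)→(12, 1): d=(8,-8) top-left  bias=+0
  edge (12, 1)→(22, 8): d=(10,7) right/bottom  bias=-1
    (5,1)@(11, 3): e=[101,8,27] → #
    (6,1)@(13, 3): e=[99,24,13] → #
    (7,1)@(15, 3): e=[97,40,-1] → ·
    (4,2)@(9, 5): e=[67,8,61] → #
    (7,2)@(15, 5): e=[61,56,19] → #
    (8,2)@(17, 5): e=[59,72,5] → #
    (9,2)@(19, 5): e=[57,88,-9] → ·
    (3,3)@(7, 7): e=[33,8,95] → #
    (9,3)@(19, 7): e=[21,104,11] → #
    (10,3)@(21, 7): e=[19,120,-3] → ·
    (3,4)@(7, 9): e=[-3,24,115] → ·
    (4,4)@(9, 9): e=[-5,40,101] → ·
  covered (14 px):
    · · · · · · · · · · ·
    · · · · · # # · · · ·
    · · · · # # # # # · ·
    · · · # # # # # # # ·
    · · · · · · · · · · ·
    · · · · · · · · · · ·
    · · · · · · · · · · ·
    · · · · · · · · · · ·
    · · · · · · · · · · ·
T2:
  2·area = 170
  edge (12, 1)→(22, 16): d=(10,15) right/bottom  bias=-1
  edge (22, 16)→(4, 6): d=(-18,-10) top-left  bias=+0
  edge (4, 6)→(12, 1): d=(8,-5) top-left  bias=+0
    (4,1)@(9, 3): e=[65,104,1] → #
    (5,1)@(11, 3): e=[35,124,11] → #
    (6,1)@(13, 3): e=[5,144,21] → #
    (7,1)@(15, 3): e=[-25,164,31] → ·
    (3,2)@(7, 5): e=[115,48,7] → #
    (7,2)@(15, 5): e=[-5,128,47] → ·
    (3,3)@(7, 7): e=[135,12,23] → #
    (7,3)@(15, 7): e=[15,92,63] → #
    (8,3)@(17, 7): e=[-15,112,73] → ·
    (3,4)@(7, 9): e=[155,-24,39] → ·
    (4,4)@(9, 9): e=[125,-4,49] → ·
    (5,4)@(11, 9): e=[95,16,59] → #
    (6,5)@(13, 11): e=[85,0,85] → #  [on edge]
  covered (22 px):
    · · · · · · · · · · ·
    · · · · # # # · · · ·
    · · · # # # # · · · ·
    · · · # # # # # · · ·
    · · · · · # # # # · ·
    · · · · · · # # # · ·
    · · · · · · · · # # ·
    · · · · · · · · · · #
    · · · · · · · · · · ·
T3:
  2·area = 32  (B↔C swapped to make it positive)
  edge (16, 16)→(2, 12): d=(-14,-4) top-left  bias=+0
  edge (2, 12)→(10, 12): d=(8,0) top-left  bias=+0
  edge (10, 12)→(16, 16): d=(6,4) right/bottom  bias=-1
    (3,6)@(7, 13): e=[6,8,18] → #
    (4,6)@(9, 13): e=[14,8,10] → #
    (5,6)@(11, 13): e=[22,8,2] → #
    (6,6)@(13, 13): e=[30,8,-6] → ·
    (3,7)@(7, 15): e=[-22,24,30] → ·
    (4,7)@(9, 15): e=[-14,24,22] → ·
    (5,7)@(11, 15): e=[-6,24,14] → ·
    (6,7)@(13, 15): e=[2,24,6] → #
    (7,7)@(15, 15): e=[10,24,-2] → ·
    (6,8)@(13, 17): e=[-26,40,18] → ·
  covered (4 px):
    · · · · · · · · · · ·
    · · · · · · · · · · ·
    · · · · · · · · · · ·
    · · · · · · · · · · ·
    · · · · · · · · · · ·
    · · · · · · · · · · ·
    · · · # # # · · · · ·
    · · · · · · # · · · ·
    · · · · · · · · · · ·

Answer: 58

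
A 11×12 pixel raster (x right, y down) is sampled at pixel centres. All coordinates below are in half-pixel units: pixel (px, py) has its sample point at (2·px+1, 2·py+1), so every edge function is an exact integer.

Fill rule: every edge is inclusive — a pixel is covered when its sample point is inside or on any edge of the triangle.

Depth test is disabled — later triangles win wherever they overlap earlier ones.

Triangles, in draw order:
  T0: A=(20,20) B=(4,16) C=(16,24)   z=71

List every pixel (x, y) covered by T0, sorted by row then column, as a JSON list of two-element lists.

T0:
  2·area = 80  (B↔C swapped to make it positive)
  edge (20, 20)→(16, 24): d=(-4,4) inclusive
  edge (16, 24)→(4, 16): d=(-12,-8) inclusive
  edge (4, 16)→(20, 20): d=(16,4) inclusive
    (3,8)@(7, 17): e=[64,12,4] → █
    (4,8)@(9, 17): e=[56,28,-4] → ·
    (3,9)@(7, 19): e=[56,-12,36] → ·
    (4,9)@(9, 19): e=[48,4,28] → █
    (5,9)@(11, 19): e=[40,20,20] → █
    (6,9)@(13, 19): e=[32,36,12] → █
    (7,9)@(15, 19): e=[24,52,4] → █
    (8,9)@(17, 19): e=[16,68,-4] → ·
    (10,9)@(21, 19): e=[0,100,-20] → ·  [on edge]
    (4,10)@(9, 21): e=[40,-20,60] → ·
    (5,10)@(11, 21): e=[32,-4,52] → ·
    (6,10)@(13, 21): e=[24,12,44] → █
    (9,10)@(19, 21): e=[0,60,20] → █  [on edge]
    (8,11)@(17, 23): e=[0,20,60] → █  [on edge]
  covered (11 px):
    · · · · · · · · · · ·
    · · · · · · · · · · ·
    · · · · · · · · · · ·
    · · · · · · · · · · ·
    · · · · · · · · · · ·
    · · · · · · · · · · ·
    · · · · · · · · · · ·
    · · · · · · · · · · ·
    · · · █ · · · · · · ·
    · · · · █ █ █ █ · · ·
    · · · · · · █ █ █ █ ·
    · · · · · · · █ █ · ·

Final: [[3,8],[4,9],[5,9],[6,9],[7,9],[6,10],[7,10],[8,10],[9,10],[7,11],[8,11]]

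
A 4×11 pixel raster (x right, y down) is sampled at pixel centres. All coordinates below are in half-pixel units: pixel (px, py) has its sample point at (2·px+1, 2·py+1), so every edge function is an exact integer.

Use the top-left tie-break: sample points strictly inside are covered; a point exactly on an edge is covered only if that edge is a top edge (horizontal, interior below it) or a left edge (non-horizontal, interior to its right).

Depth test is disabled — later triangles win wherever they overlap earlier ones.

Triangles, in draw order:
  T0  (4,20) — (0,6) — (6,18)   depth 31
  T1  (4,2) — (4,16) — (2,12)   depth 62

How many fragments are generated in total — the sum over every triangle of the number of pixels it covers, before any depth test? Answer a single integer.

T0:
  2·area = 36
  edge (4, 20)→(0, 6): d=(-4,-14) top-left  bias=+0
  edge (0, 6)→(6, 18): d=(6,12) right/bottom  bias=-1
  edge (6, 18)→(4, 20): d=(-2,2) right/bottom  bias=-1
    (0,4)@(1, 9): e=[2,6,28] → #
    (1,4)@(3, 9): e=[30,-18,24] → ·
    (0,5)@(1, 11): e=[-6,18,24] → ·
    (1,6)@(3, 13): e=[14,6,16] → #
    (2,6)@(5, 13): e=[42,-18,12] → ·
    (1,7)@(3, 15): e=[6,18,12] → #
    (2,7)@(5, 15): e=[34,-6,8] → ·
    (1,8)@(3, 17): e=[-2,30,8] → ·
    (2,8)@(5, 17): e=[26,6,4] → #
    (3,8)@(7, 17): e=[54,-18,0] → ·  [on edge]
    (2,9)@(5, 19): e=[18,18,0] → ·  [on edge]
    (1,10)@(3, 21): e=[-18,54,0] → ·  [on edge]
  covered (4 px):
    · · · ·
    · · · ·
    · · · ·
    · · · ·
    # · · ·
    · · · ·
    · # · ·
    · # · ·
    · · # ·
    · · · ·
    · · · ·
T1:
  2·area = 28
  edge (4, 2)→(4, 16): d=(0,14) right/bottom  bias=-1
  edge (4, 16)→(2, 12): d=(-2,-4) top-left  bias=+0
  edge (2, 12)→(4, 2): d=(2,-10) top-left  bias=+0
    (1,3)@(3, 7): e=[14,14,0] → #  [on edge]
    (2,3)@(5, 7): e=[-14,22,20] → ·
    (1,4)@(3, 9): e=[14,10,4] → #
    (2,4)@(5, 9): e=[-14,18,24] → ·
    (1,5)@(3, 11): e=[14,6,8] → #
    (2,5)@(5, 11): e=[-14,14,28] → ·
    (1,6)@(3, 13): e=[14,2,12] → #
    (2,6)@(5, 13): e=[-14,10,32] → ·
    (1,7)@(3, 15): e=[14,-2,16] → ·
    (0,8)@(1, 17): e=[42,-14,0] → ·  [on edge]
  covered (4 px):
    · · · ·
    · · · ·
    · · · ·
    · # · ·
    · # · ·
    · # · ·
    · # · ·
    · · · ·
    · · · ·
    · · · ·
    · · · ·

Result: 8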